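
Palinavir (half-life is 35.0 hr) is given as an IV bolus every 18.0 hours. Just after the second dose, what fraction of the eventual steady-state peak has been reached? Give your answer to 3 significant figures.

k = ln 2 / 35.0 = 0.01980 hr⁻¹
f_n = 1 − e^(−nkτ) = 1 − e^(−2 × 0.01980 × 18.0) = 1 − e^(−0.7130) = 1 − 0.4902 ≈ 0.510

0.510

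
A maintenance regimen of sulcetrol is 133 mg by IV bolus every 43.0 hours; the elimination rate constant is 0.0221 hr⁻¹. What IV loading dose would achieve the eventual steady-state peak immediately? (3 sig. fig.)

217 mg

Accumulation ratio R = 1 / (1 − e^(−kτ)) = 1 / (1 − e^(−0.02210×43.0)) = 1 / (1 − 0.3866) = 1.630
Loading dose = maintenance dose × R = 133 × 1.630 ≈ 217 mg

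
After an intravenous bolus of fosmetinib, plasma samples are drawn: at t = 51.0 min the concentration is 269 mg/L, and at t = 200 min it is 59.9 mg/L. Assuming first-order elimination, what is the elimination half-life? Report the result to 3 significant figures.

k = ln(C₁/C₂) / (t₂ − t₁) = ln(269/59.9) / (200 − 51.0)
  = 1.502 / 149.0 = 0.01008 min⁻¹
t½ = ln 2 / k = ln 2 / 0.01008 ≈ 68.8 minutes

68.8 minutes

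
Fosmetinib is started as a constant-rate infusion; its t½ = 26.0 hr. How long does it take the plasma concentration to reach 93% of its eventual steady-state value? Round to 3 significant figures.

k = ln 2 / 26.0 = 0.02666 hr⁻¹
f = 1 − e^(−kt)  ⇒  t = −ln(1 − f) / k
t = −ln(1 − 0.93) / 0.02666 = 2.659 / 0.02666 ≈ 99.7 hours

99.7 hours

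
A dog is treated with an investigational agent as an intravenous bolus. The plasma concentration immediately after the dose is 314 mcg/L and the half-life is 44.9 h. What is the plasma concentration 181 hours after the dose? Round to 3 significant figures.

k = ln 2 / 44.9 = 0.01544 h⁻¹
C(t) = C₀ e^(−kt) = 314 × e^(−0.01544 × 181) = 314 × e^(−2.794) = 314 × 0.06116 ≈ 19.2 mcg/L

19.2 mcg/L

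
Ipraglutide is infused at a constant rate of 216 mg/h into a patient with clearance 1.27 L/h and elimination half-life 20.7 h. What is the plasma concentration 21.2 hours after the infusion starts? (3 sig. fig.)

Css = rate / CL = 216 / 1.27 = 170.1 mg/L
k = ln 2 / 20.7 = 0.03349 h⁻¹
C(t) = Css (1 − e^(−kt)) = 170.1 × (1 − e^(−0.7099)) = 170.1 × 0.5083 ≈ 86.5 mg/L

86.5 mg/L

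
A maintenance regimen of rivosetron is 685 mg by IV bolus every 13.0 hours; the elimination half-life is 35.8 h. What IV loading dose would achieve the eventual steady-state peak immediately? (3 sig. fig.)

k = ln 2 / 35.8 = 0.01936 h⁻¹
Accumulation ratio R = 1 / (1 − e^(−kτ)) = 1 / (1 − e^(−0.01936×13.0)) = 1 / (1 − 0.7775) = 4.494
Loading dose = maintenance dose × R = 685 × 4.494 ≈ 3080 mg

3080 mg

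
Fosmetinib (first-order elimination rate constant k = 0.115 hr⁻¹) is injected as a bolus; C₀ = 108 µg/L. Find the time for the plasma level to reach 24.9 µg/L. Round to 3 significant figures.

C(t) = C₀ e^(−kt)  ⇒  t = ln(C₀/C) / k
t = ln(108/24.9) / 0.1150 = 1.467 / 0.1150 ≈ 12.8 hours

12.8 hours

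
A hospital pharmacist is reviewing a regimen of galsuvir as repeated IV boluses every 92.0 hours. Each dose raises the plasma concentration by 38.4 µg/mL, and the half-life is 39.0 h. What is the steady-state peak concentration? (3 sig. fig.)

k = ln 2 / 39.0 = 0.01777 h⁻¹
Fraction remaining after one interval: e^(−kτ) = e^(−0.01777 × 92.0) = 0.1949
R = 1 / (1 − 0.1949) = 1.242
Css,max = 38.4 × 1.242 ≈ 47.7 µg/mL

47.7 µg/mL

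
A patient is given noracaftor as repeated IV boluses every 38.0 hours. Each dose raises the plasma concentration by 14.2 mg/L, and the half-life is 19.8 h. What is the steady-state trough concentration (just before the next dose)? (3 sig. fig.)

5.10 mg/L

k = ln 2 / 19.8 = 0.03501 h⁻¹
Fraction remaining after one interval: e^(−kτ) = e^(−0.03501 × 38.0) = 0.2644
R = 1 / (1 − 0.2644) = 1.359
Css,max = 14.2 × 1.359 = 19.30 mg/L
Css,min = Css,max × e^(−kτ) = 19.30 × 0.2644 ≈ 5.10 mg/L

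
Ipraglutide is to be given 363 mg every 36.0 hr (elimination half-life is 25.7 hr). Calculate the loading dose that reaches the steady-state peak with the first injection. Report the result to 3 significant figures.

584 mg

k = ln 2 / 25.7 = 0.02697 hr⁻¹
Accumulation ratio R = 1 / (1 − e^(−kτ)) = 1 / (1 − e^(−0.02697×36.0)) = 1 / (1 − 0.3787) = 1.610
Loading dose = maintenance dose × R = 363 × 1.610 ≈ 584 mg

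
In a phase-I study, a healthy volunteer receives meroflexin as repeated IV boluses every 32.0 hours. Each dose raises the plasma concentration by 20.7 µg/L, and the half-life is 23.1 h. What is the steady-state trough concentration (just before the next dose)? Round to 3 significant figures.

k = ln 2 / 23.1 = 0.03001 h⁻¹
Fraction remaining after one interval: e^(−kτ) = e^(−0.03001 × 32.0) = 0.3828
R = 1 / (1 − 0.3828) = 1.620
Css,max = 20.7 × 1.620 = 33.54 µg/L
Css,min = Css,max × e^(−kτ) = 33.54 × 0.3828 ≈ 12.8 µg/L

12.8 µg/L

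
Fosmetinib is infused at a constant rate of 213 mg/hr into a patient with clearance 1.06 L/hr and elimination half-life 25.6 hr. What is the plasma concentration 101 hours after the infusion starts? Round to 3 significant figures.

Css = rate / CL = 213 / 1.06 = 200.9 mg/L
k = ln 2 / 25.6 = 0.02708 hr⁻¹
C(t) = Css (1 − e^(−kt)) = 200.9 × (1 − e^(−2.735)) = 200.9 × 0.9351 ≈ 188 mg/L

188 mg/L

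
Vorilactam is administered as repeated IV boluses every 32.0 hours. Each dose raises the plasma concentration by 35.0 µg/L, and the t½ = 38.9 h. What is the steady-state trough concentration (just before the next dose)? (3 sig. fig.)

45.5 µg/L

k = ln 2 / 38.9 = 0.01782 h⁻¹
Fraction remaining after one interval: e^(−kτ) = e^(−0.01782 × 32.0) = 0.5654
R = 1 / (1 − 0.5654) = 2.301
Css,max = 35.0 × 2.301 = 80.54 µg/L
Css,min = Css,max × e^(−kτ) = 80.54 × 0.5654 ≈ 45.5 µg/L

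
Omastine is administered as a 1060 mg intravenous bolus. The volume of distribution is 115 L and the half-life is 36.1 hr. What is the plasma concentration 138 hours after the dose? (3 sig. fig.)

C₀ = dose / V = 1060 / 115 = 9.217 mg/L
k = ln 2 / 36.1 = 0.01920 hr⁻¹
C(t) = C₀ e^(−kt) = 9.217 × e^(−0.01920 × 138) = 9.217 × e^(−2.650) = 9.217 × 0.07067 ≈ 0.651 mg/L

0.651 mg/L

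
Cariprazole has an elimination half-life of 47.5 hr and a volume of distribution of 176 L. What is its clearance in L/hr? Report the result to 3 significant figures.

k = ln 2 / t½ = ln 2 / 47.5 = 0.01459 hr⁻¹
CL = k · V = 0.01459 × 176 ≈ 2.57 L/hr

2.57 L/hr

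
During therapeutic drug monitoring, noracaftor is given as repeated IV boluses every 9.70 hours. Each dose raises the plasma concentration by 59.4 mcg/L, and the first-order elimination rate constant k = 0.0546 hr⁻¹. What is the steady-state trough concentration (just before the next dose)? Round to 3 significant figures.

85.1 mcg/L

Fraction remaining after one interval: e^(−kτ) = e^(−0.05460 × 9.70) = 0.5888
R = 1 / (1 − 0.5888) = 2.432
Css,max = 59.4 × 2.432 = 144.5 mcg/L
Css,min = Css,max × e^(−kτ) = 144.5 × 0.5888 ≈ 85.1 mcg/L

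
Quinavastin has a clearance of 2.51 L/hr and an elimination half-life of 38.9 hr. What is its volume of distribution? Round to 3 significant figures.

141 L

k = ln 2 / t½ = ln 2 / 38.9 = 0.01782 hr⁻¹
V = CL / k = 2.51 / 0.01782 ≈ 141 L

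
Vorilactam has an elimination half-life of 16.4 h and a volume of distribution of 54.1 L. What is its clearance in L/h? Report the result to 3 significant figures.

k = ln 2 / t½ = ln 2 / 16.4 = 0.04227 h⁻¹
CL = k · V = 0.04227 × 54.1 ≈ 2.29 L/h

2.29 L/h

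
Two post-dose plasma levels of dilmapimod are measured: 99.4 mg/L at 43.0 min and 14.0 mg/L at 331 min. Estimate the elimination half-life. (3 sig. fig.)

102 minutes

k = ln(C₁/C₂) / (t₂ − t₁) = ln(99.4/14.0) / (331 − 43.0)
  = 1.960 / 288.0 = 0.006806 min⁻¹
t½ = ln 2 / k = ln 2 / 0.006806 ≈ 102 minutes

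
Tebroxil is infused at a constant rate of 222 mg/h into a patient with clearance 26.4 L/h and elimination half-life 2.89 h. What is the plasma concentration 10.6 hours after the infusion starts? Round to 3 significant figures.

7.75 mg/L

Css = rate / CL = 222 / 26.4 = 8.409 mg/L
k = ln 2 / 2.89 = 0.2398 h⁻¹
C(t) = Css (1 − e^(−kt)) = 8.409 × (1 − e^(−2.542)) = 8.409 × 0.9213 ≈ 7.75 mg/L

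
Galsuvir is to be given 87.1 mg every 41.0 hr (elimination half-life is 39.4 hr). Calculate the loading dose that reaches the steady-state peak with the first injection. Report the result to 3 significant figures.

169 mg

k = ln 2 / 39.4 = 0.01759 hr⁻¹
Accumulation ratio R = 1 / (1 − e^(−kτ)) = 1 / (1 − e^(−0.01759×41.0)) = 1 / (1 − 0.4861) = 1.946
Loading dose = maintenance dose × R = 87.1 × 1.946 ≈ 169 mg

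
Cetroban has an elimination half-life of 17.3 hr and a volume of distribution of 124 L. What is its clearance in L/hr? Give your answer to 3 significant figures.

k = ln 2 / t½ = ln 2 / 17.3 = 0.04007 hr⁻¹
CL = k · V = 0.04007 × 124 ≈ 4.97 L/hr

4.97 L/hr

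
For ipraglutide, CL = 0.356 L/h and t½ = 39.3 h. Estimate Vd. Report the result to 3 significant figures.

k = ln 2 / t½ = ln 2 / 39.3 = 0.01764 h⁻¹
V = CL / k = 0.356 / 0.01764 ≈ 20.2 L

20.2 L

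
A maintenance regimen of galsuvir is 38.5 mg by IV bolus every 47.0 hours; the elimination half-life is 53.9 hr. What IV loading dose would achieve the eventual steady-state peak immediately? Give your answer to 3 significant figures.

k = ln 2 / 53.9 = 0.01286 hr⁻¹
Accumulation ratio R = 1 / (1 − e^(−kτ)) = 1 / (1 − e^(−0.01286×47.0)) = 1 / (1 − 0.5464) = 2.205
Loading dose = maintenance dose × R = 38.5 × 2.205 ≈ 84.9 mg

84.9 mg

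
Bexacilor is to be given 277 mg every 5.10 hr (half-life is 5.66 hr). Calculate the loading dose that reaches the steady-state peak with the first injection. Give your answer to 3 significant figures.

596 mg

k = ln 2 / 5.66 = 0.1225 hr⁻¹
Accumulation ratio R = 1 / (1 − e^(−kτ)) = 1 / (1 − e^(−0.1225×5.10)) = 1 / (1 − 0.5355) = 2.153
Loading dose = maintenance dose × R = 277 × 2.153 ≈ 596 mg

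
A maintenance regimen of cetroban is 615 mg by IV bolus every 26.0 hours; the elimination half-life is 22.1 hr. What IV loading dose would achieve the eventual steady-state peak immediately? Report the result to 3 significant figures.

1100 mg

k = ln 2 / 22.1 = 0.03136 hr⁻¹
Accumulation ratio R = 1 / (1 − e^(−kτ)) = 1 / (1 − e^(−0.03136×26.0)) = 1 / (1 − 0.4424) = 1.794
Loading dose = maintenance dose × R = 615 × 1.794 ≈ 1100 mg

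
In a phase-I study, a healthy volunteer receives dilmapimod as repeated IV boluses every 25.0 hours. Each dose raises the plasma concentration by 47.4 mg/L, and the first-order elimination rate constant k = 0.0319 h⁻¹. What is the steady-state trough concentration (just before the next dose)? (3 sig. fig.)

Fraction remaining after one interval: e^(−kτ) = e^(−0.03190 × 25.0) = 0.4505
R = 1 / (1 − 0.4505) = 1.820
Css,max = 47.4 × 1.820 = 86.25 mg/L
Css,min = Css,max × e^(−kτ) = 86.25 × 0.4505 ≈ 38.9 mg/L

38.9 mg/L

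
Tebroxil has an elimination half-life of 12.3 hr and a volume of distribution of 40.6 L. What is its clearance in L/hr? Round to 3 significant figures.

k = ln 2 / t½ = ln 2 / 12.3 = 0.05635 hr⁻¹
CL = k · V = 0.05635 × 40.6 ≈ 2.29 L/hr

2.29 L/hr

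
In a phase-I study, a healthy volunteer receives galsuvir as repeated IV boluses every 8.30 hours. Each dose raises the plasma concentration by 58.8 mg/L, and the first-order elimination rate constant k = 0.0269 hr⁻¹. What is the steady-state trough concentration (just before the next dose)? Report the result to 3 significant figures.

235 mg/L

Fraction remaining after one interval: e^(−kτ) = e^(−0.02690 × 8.30) = 0.7999
R = 1 / (1 − 0.7999) = 4.997
Css,max = 58.8 × 4.997 = 293.9 mg/L
Css,min = Css,max × e^(−kτ) = 293.9 × 0.7999 ≈ 235 mg/L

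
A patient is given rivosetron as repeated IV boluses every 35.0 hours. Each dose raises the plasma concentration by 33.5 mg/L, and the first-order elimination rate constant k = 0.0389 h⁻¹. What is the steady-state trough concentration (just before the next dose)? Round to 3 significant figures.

Fraction remaining after one interval: e^(−kτ) = e^(−0.03890 × 35.0) = 0.2563
R = 1 / (1 − 0.2563) = 1.345
Css,max = 33.5 × 1.345 = 45.04 mg/L
Css,min = Css,max × e^(−kτ) = 45.04 × 0.2563 ≈ 11.5 mg/L

11.5 mg/L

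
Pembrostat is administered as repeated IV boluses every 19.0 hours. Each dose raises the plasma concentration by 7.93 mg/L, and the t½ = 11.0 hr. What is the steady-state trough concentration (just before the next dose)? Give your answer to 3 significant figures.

3.43 mg/L

k = ln 2 / 11.0 = 0.06301 hr⁻¹
Fraction remaining after one interval: e^(−kτ) = e^(−0.06301 × 19.0) = 0.3020
R = 1 / (1 − 0.3020) = 1.433
Css,max = 7.93 × 1.433 = 11.36 mg/L
Css,min = Css,max × e^(−kτ) = 11.36 × 0.3020 ≈ 3.43 mg/L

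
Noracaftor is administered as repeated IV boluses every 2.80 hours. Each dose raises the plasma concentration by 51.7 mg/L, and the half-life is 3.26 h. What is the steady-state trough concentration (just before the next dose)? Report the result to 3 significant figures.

63.5 mg/L

k = ln 2 / 3.26 = 0.2126 h⁻¹
Fraction remaining after one interval: e^(−kτ) = e^(−0.2126 × 2.80) = 0.5514
R = 1 / (1 − 0.5514) = 2.229
Css,max = 51.7 × 2.229 = 115.2 mg/L
Css,min = Css,max × e^(−kτ) = 115.2 × 0.5514 ≈ 63.5 mg/L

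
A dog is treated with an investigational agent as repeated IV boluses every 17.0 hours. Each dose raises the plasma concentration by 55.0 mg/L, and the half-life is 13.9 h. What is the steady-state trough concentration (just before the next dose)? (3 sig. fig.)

41.2 mg/L

k = ln 2 / 13.9 = 0.04987 h⁻¹
Fraction remaining after one interval: e^(−kτ) = e^(−0.04987 × 17.0) = 0.4284
R = 1 / (1 − 0.4284) = 1.749
Css,max = 55.0 × 1.749 = 96.22 mg/L
Css,min = Css,max × e^(−kτ) = 96.22 × 0.4284 ≈ 41.2 mg/L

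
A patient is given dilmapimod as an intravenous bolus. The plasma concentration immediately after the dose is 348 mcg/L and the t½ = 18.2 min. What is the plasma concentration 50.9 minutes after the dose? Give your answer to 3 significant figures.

k = ln 2 / 18.2 = 0.03809 min⁻¹
C(t) = C₀ e^(−kt) = 348 × e^(−0.03809 × 50.9) = 348 × e^(−1.939) = 348 × 0.1439 ≈ 50.1 mcg/L

50.1 mcg/L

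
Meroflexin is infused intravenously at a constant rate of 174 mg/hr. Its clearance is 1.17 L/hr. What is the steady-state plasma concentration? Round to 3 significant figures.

149 mg/L

Css = infusion rate / CL = 174 / 1.17 ≈ 149 mg/L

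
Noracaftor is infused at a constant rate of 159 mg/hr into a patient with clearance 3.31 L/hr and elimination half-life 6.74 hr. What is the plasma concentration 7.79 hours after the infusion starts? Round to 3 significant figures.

26.5 µg/mL

Css = rate / CL = 159 / 3.31 = 48.04 µg/mL
k = ln 2 / 6.74 = 0.1028 hr⁻¹
C(t) = Css (1 − e^(−kt)) = 48.04 × (1 − e^(−0.8011)) = 48.04 × 0.5512 ≈ 26.5 µg/mL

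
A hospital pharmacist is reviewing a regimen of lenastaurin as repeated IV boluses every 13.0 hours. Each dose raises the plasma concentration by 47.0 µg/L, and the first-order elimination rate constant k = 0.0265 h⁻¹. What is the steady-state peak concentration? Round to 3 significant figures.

Fraction remaining after one interval: e^(−kτ) = e^(−0.02650 × 13.0) = 0.7086
R = 1 / (1 − 0.7086) = 3.431
Css,max = 47.0 × 3.431 ≈ 161 µg/L

161 µg/L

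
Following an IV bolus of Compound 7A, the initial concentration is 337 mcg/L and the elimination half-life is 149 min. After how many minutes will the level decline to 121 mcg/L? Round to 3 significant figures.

k = ln 2 / 149 = 0.004652 min⁻¹
C(t) = C₀ e^(−kt)  ⇒  t = ln(C₀/C) / k
t = ln(337/121) / 0.004652 = 1.024 / 0.004652 ≈ 220 minutes

220 minutes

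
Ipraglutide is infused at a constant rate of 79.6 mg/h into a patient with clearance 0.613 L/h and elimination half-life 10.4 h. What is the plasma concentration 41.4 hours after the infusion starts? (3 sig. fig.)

Css = rate / CL = 79.6 / 0.613 = 129.9 mg/L
k = ln 2 / 10.4 = 0.06665 h⁻¹
C(t) = Css (1 − e^(−kt)) = 129.9 × (1 − e^(−2.759)) = 129.9 × 0.9367 ≈ 122 mg/L

122 mg/L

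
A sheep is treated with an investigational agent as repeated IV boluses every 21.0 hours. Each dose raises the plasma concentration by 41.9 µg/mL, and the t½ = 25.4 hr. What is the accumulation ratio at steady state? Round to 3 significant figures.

2.29

k = ln 2 / 25.4 = 0.02729 hr⁻¹
Fraction remaining after one interval: e^(−kτ) = e^(−0.02729 × 21.0) = 0.5638
R = 1 / (1 − 0.5638) = 1 / 0.4362 ≈ 2.29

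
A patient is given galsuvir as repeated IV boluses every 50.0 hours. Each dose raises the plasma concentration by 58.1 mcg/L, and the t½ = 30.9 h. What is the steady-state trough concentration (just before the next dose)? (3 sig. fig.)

k = ln 2 / 30.9 = 0.02243 h⁻¹
Fraction remaining after one interval: e^(−kτ) = e^(−0.02243 × 50.0) = 0.3258
R = 1 / (1 − 0.3258) = 1.483
Css,max = 58.1 × 1.483 = 86.17 mcg/L
Css,min = Css,max × e^(−kτ) = 86.17 × 0.3258 ≈ 28.1 mcg/L

28.1 mcg/L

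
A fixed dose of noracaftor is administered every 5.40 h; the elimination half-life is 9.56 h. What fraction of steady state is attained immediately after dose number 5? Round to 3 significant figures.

0.859

k = ln 2 / 9.56 = 0.07250 h⁻¹
f_n = 1 − e^(−nkτ) = 1 − e^(−5 × 0.07250 × 5.40) = 1 − e^(−1.958) = 1 − 0.1412 ≈ 0.859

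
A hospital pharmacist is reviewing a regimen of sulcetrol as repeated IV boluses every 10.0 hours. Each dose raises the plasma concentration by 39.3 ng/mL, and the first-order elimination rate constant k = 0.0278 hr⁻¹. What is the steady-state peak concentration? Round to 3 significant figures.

Fraction remaining after one interval: e^(−kτ) = e^(−0.02780 × 10.0) = 0.7573
R = 1 / (1 − 0.7573) = 4.120
Css,max = 39.3 × 4.120 ≈ 162 ng/mL

162 ng/mL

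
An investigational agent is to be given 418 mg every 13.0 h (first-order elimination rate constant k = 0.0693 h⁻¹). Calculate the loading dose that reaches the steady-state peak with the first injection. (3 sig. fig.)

Accumulation ratio R = 1 / (1 − e^(−kτ)) = 1 / (1 − e^(−0.06930×13.0)) = 1 / (1 − 0.4062) = 1.684
Loading dose = maintenance dose × R = 418 × 1.684 ≈ 704 mg

704 mg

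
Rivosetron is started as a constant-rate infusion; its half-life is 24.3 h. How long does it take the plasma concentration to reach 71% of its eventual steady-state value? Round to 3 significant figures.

43.4 hours

k = ln 2 / 24.3 = 0.02852 h⁻¹
f = 1 − e^(−kt)  ⇒  t = −ln(1 − f) / k
t = −ln(1 − 0.71) / 0.02852 = 1.238 / 0.02852 ≈ 43.4 hours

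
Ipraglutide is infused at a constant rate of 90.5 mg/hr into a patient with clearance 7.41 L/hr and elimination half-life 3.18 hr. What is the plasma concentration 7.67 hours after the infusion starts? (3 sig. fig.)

Css = rate / CL = 90.5 / 7.41 = 12.21 mg/L
k = ln 2 / 3.18 = 0.2180 hr⁻¹
C(t) = Css (1 − e^(−kt)) = 12.21 × (1 − e^(−1.672)) = 12.21 × 0.8121 ≈ 9.92 mg/L

9.92 mg/L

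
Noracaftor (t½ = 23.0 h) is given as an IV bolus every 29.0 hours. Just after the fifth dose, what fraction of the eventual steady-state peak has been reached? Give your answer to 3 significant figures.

0.987

k = ln 2 / 23.0 = 0.03014 h⁻¹
f_n = 1 − e^(−nkτ) = 1 − e^(−5 × 0.03014 × 29.0) = 1 − e^(−4.370) = 1 − 0.01265 ≈ 0.987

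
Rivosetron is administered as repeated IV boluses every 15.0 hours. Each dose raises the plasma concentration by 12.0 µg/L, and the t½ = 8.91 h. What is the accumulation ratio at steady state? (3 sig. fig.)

1.45

k = ln 2 / 8.91 = 0.07779 h⁻¹
Fraction remaining after one interval: e^(−kτ) = e^(−0.07779 × 15.0) = 0.3113
R = 1 / (1 − 0.3113) = 1 / 0.6887 ≈ 1.45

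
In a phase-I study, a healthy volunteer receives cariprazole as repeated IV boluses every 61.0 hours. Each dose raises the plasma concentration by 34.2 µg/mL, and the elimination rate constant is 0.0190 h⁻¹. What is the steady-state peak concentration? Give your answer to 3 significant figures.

Fraction remaining after one interval: e^(−kτ) = e^(−0.01900 × 61.0) = 0.3138
R = 1 / (1 − 0.3138) = 1.457
Css,max = 34.2 × 1.457 ≈ 49.8 µg/mL

49.8 µg/mL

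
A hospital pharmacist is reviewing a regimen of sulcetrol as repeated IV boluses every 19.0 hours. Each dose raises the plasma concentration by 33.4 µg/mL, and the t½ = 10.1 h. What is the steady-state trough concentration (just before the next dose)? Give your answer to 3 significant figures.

12.4 µg/mL

k = ln 2 / 10.1 = 0.06863 h⁻¹
Fraction remaining after one interval: e^(−kτ) = e^(−0.06863 × 19.0) = 0.2715
R = 1 / (1 − 0.2715) = 1.373
Css,max = 33.4 × 1.373 = 45.85 µg/mL
Css,min = Css,max × e^(−kτ) = 45.85 × 0.2715 ≈ 12.4 µg/mL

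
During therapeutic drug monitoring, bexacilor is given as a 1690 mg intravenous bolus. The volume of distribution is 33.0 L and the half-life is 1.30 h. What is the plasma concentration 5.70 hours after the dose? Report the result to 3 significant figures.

2.45 mg/L

C₀ = dose / V = 1690 / 33.0 = 51.21 mg/L
k = ln 2 / 1.30 = 0.5332 h⁻¹
C(t) = C₀ e^(−kt) = 51.21 × e^(−0.5332 × 5.70) = 51.21 × e^(−3.039) = 51.21 × 0.04787 ≈ 2.45 mg/L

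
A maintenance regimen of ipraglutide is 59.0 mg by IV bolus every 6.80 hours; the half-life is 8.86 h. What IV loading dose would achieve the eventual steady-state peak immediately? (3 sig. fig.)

k = ln 2 / 8.86 = 0.07823 h⁻¹
Accumulation ratio R = 1 / (1 − e^(−kτ)) = 1 / (1 − e^(−0.07823×6.80)) = 1 / (1 − 0.5874) = 2.424
Loading dose = maintenance dose × R = 59.0 × 2.424 ≈ 143 mg

143 mg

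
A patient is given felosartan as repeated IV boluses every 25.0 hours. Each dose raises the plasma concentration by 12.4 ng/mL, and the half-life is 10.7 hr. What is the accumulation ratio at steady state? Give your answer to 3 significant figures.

k = ln 2 / 10.7 = 0.06478 hr⁻¹
Fraction remaining after one interval: e^(−kτ) = e^(−0.06478 × 25.0) = 0.1980
R = 1 / (1 − 0.1980) = 1 / 0.8020 ≈ 1.25

1.25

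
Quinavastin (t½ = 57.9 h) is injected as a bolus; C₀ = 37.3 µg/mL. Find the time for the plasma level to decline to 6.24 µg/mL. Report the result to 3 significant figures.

149 hours

k = ln 2 / 57.9 = 0.01197 h⁻¹
C(t) = C₀ e^(−kt)  ⇒  t = ln(C₀/C) / k
t = ln(37.3/6.24) / 0.01197 = 1.788 / 0.01197 ≈ 149 hours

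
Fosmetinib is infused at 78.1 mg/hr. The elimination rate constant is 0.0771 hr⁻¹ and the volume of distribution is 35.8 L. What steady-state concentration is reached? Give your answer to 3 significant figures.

CL = k · V = 0.0771 × 35.8 = 2.760 L/hr
Css = rate / CL = 78.1 / 2.760 ≈ 28.3 mg/L

28.3 mg/L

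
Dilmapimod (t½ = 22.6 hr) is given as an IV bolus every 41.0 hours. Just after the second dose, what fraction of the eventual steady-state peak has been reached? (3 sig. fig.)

0.919

k = ln 2 / 22.6 = 0.03067 hr⁻¹
f_n = 1 − e^(−nkτ) = 1 − e^(−2 × 0.03067 × 41.0) = 1 − e^(−2.515) = 1 − 0.08087 ≈ 0.919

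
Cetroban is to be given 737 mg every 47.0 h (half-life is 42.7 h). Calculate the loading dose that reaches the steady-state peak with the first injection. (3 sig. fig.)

k = ln 2 / 42.7 = 0.01623 h⁻¹
Accumulation ratio R = 1 / (1 − e^(−kτ)) = 1 / (1 − e^(−0.01623×47.0)) = 1 / (1 − 0.4663) = 1.874
Loading dose = maintenance dose × R = 737 × 1.874 ≈ 1380 mg

1380 mg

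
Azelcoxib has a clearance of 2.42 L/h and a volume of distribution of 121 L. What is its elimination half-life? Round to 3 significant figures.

34.7 hours

k = CL / V = 2.42 / 121 = 0.02000 h⁻¹
t½ = ln 2 / k = ln 2 / 0.02000 ≈ 34.7 hours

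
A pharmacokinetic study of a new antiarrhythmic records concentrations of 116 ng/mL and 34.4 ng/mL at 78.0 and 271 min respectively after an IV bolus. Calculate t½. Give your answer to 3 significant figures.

110 minutes

k = ln(C₁/C₂) / (t₂ − t₁) = ln(116/34.4) / (271 − 78.0)
  = 1.216 / 193.0 = 0.006298 min⁻¹
t½ = ln 2 / k = ln 2 / 0.006298 ≈ 110 minutes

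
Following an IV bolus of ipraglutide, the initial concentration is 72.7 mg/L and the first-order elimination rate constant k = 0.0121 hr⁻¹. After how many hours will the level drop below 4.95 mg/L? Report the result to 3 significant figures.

C(t) = C₀ e^(−kt)  ⇒  t = ln(C₀/C) / k
t = ln(72.7/4.95) / 0.01210 = 2.687 / 0.01210 ≈ 222 hours

222 hours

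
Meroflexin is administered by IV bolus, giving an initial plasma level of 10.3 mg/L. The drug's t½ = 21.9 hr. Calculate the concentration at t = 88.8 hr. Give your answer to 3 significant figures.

k = ln 2 / 21.9 = 0.03165 hr⁻¹
88.8 hr is 4.055 half-lives, so C = 10.3 × (1/2)^4.055 = 10.3 × 0.06017 ≈ 0.620 mg/L

0.620 mg/L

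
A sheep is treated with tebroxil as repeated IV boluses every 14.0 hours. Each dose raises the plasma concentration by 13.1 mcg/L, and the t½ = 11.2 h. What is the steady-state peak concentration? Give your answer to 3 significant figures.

22.6 mcg/L

k = ln 2 / 11.2 = 0.06189 h⁻¹
Fraction remaining after one interval: e^(−kτ) = e^(−0.06189 × 14.0) = 0.4204
R = 1 / (1 − 0.4204) = 1.725
Css,max = 13.1 × 1.725 ≈ 22.6 mcg/L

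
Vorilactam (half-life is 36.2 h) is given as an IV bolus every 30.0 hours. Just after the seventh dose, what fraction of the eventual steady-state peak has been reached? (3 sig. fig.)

0.982

k = ln 2 / 36.2 = 0.01915 h⁻¹
f_n = 1 − e^(−nkτ) = 1 − e^(−7 × 0.01915 × 30.0) = 1 − e^(−4.021) = 1 − 0.01793 ≈ 0.982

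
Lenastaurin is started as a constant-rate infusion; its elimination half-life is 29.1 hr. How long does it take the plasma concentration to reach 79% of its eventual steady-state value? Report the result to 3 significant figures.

65.5 hours

k = ln 2 / 29.1 = 0.02382 hr⁻¹
f = 1 − e^(−kt)  ⇒  t = −ln(1 − f) / k
t = −ln(1 − 0.79) / 0.02382 = 1.561 / 0.02382 ≈ 65.5 hours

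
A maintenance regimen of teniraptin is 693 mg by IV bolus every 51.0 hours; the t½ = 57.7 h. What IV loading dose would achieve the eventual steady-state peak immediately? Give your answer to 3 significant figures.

k = ln 2 / 57.7 = 0.01201 h⁻¹
Accumulation ratio R = 1 / (1 − e^(−kτ)) = 1 / (1 − e^(−0.01201×51.0)) = 1 / (1 − 0.5419) = 2.183
Loading dose = maintenance dose × R = 693 × 2.183 ≈ 1510 mg

1510 mg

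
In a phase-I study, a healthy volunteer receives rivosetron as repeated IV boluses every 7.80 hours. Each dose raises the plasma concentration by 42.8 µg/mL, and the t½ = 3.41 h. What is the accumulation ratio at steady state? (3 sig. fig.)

1.26

k = ln 2 / 3.41 = 0.2033 h⁻¹
Fraction remaining after one interval: e^(−kτ) = e^(−0.2033 × 7.80) = 0.2048
R = 1 / (1 − 0.2048) = 1 / 0.7952 ≈ 1.26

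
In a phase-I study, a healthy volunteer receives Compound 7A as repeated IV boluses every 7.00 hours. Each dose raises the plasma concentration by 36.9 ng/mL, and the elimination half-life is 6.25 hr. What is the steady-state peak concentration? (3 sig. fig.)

68.3 ng/mL

k = ln 2 / 6.25 = 0.1109 hr⁻¹
Fraction remaining after one interval: e^(−kτ) = e^(−0.1109 × 7.00) = 0.4601
R = 1 / (1 − 0.4601) = 1.852
Css,max = 36.9 × 1.852 ≈ 68.3 ng/mL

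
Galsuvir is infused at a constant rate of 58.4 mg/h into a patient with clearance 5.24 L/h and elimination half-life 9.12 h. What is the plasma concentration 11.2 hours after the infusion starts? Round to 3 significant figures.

Css = rate / CL = 58.4 / 5.24 = 11.15 µg/mL
k = ln 2 / 9.12 = 0.07600 h⁻¹
C(t) = Css (1 − e^(−kt)) = 11.15 × (1 − e^(−0.8512)) = 11.15 × 0.5731 ≈ 6.39 µg/mL

6.39 µg/mL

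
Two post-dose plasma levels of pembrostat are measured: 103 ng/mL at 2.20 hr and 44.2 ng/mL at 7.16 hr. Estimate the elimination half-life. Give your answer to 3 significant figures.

4.06 hours

k = ln(C₁/C₂) / (t₂ − t₁) = ln(103/44.2) / (7.16 − 2.20)
  = 0.8460 / 4.960 = 0.1706 hr⁻¹
t½ = ln 2 / k = ln 2 / 0.1706 ≈ 4.06 hours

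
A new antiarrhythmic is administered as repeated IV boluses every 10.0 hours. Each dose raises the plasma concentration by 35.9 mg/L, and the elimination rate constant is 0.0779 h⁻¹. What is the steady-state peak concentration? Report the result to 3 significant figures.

Fraction remaining after one interval: e^(−kτ) = e^(−0.07790 × 10.0) = 0.4589
R = 1 / (1 − 0.4589) = 1.848
Css,max = 35.9 × 1.848 ≈ 66.3 mg/L

66.3 mg/L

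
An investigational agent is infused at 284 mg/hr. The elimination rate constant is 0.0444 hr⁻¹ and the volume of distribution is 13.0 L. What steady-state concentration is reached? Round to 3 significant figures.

CL = k · V = 0.0444 × 13.0 = 0.5772 L/hr
Css = rate / CL = 284 / 0.5772 ≈ 492 µg/mL

492 µg/mL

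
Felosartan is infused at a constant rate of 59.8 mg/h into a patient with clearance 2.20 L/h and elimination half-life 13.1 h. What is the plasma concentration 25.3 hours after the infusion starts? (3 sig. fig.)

20.1 µg/mL

Css = rate / CL = 59.8 / 2.20 = 27.18 µg/mL
k = ln 2 / 13.1 = 0.05291 h⁻¹
C(t) = Css (1 − e^(−kt)) = 27.18 × (1 − e^(−1.339)) = 27.18 × 0.7378 ≈ 20.1 µg/mL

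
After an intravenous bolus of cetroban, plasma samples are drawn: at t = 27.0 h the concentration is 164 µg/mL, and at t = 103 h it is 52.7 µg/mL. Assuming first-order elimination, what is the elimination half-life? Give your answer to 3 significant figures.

k = ln(C₁/C₂) / (t₂ − t₁) = ln(164/52.7) / (103 − 27.0)
  = 1.135 / 76.00 = 0.01494 h⁻¹
t½ = ln 2 / k = ln 2 / 0.01494 ≈ 46.4 hours

46.4 hours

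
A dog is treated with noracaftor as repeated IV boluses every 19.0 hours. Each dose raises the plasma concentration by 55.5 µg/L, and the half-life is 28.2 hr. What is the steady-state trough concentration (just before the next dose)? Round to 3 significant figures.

93.2 µg/L

k = ln 2 / 28.2 = 0.02458 hr⁻¹
Fraction remaining after one interval: e^(−kτ) = e^(−0.02458 × 19.0) = 0.6269
R = 1 / (1 − 0.6269) = 2.680
Css,max = 55.5 × 2.680 = 148.7 µg/L
Css,min = Css,max × e^(−kτ) = 148.7 × 0.6269 ≈ 93.2 µg/L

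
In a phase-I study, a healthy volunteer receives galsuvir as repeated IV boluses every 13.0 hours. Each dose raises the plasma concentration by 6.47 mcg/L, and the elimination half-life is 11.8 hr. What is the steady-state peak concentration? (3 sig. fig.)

k = ln 2 / 11.8 = 0.05874 hr⁻¹
Fraction remaining after one interval: e^(−kτ) = e^(−0.05874 × 13.0) = 0.4660
R = 1 / (1 − 0.4660) = 1.873
Css,max = 6.47 × 1.873 ≈ 12.1 mcg/L

12.1 mcg/L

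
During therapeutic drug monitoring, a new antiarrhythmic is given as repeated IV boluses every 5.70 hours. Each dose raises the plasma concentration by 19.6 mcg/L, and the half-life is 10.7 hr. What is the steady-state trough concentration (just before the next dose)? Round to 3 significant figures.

43.9 mcg/L

k = ln 2 / 10.7 = 0.06478 hr⁻¹
Fraction remaining after one interval: e^(−kτ) = e^(−0.06478 × 5.70) = 0.6913
R = 1 / (1 − 0.6913) = 3.239
Css,max = 19.6 × 3.239 = 63.48 mcg/L
Css,min = Css,max × e^(−kτ) = 63.48 × 0.6913 ≈ 43.9 mcg/L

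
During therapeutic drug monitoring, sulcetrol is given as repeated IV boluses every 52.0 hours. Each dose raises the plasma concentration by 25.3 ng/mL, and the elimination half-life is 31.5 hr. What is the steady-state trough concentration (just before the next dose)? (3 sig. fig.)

11.8 ng/mL

k = ln 2 / 31.5 = 0.02200 hr⁻¹
Fraction remaining after one interval: e^(−kτ) = e^(−0.02200 × 52.0) = 0.3185
R = 1 / (1 − 0.3185) = 1.467
Css,max = 25.3 × 1.467 = 37.12 ng/mL
Css,min = Css,max × e^(−kτ) = 37.12 × 0.3185 ≈ 11.8 ng/mL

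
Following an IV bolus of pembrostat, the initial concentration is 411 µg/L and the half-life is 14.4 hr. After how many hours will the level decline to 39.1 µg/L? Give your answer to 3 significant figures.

48.9 hours

k = ln 2 / 14.4 = 0.04814 hr⁻¹
C(t) = C₀ e^(−kt)  ⇒  t = ln(C₀/C) / k
t = ln(411/39.1) / 0.04814 = 2.352 / 0.04814 ≈ 48.9 hours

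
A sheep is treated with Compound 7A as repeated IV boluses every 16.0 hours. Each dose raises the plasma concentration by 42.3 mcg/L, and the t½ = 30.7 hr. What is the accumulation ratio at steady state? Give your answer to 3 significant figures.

k = ln 2 / 30.7 = 0.02258 hr⁻¹
Fraction remaining after one interval: e^(−kτ) = e^(−0.02258 × 16.0) = 0.6968
R = 1 / (1 − 0.6968) = 1 / 0.3032 ≈ 3.30

3.30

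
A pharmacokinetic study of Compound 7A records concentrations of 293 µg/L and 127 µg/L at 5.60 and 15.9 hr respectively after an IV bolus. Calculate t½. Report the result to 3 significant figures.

k = ln(C₁/C₂) / (t₂ − t₁) = ln(293/127) / (15.9 − 5.60)
  = 0.8360 / 10.30 = 0.08116 hr⁻¹
t½ = ln 2 / k = ln 2 / 0.08116 ≈ 8.54 hours

8.54 hours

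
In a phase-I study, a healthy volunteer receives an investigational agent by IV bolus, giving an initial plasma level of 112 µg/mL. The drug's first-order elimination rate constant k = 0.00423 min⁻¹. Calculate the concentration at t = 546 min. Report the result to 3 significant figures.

11.1 µg/mL

C(t) = C₀ e^(−kt) = 112 × e^(−0.004230 × 546) = 112 × e^(−2.310) = 112 × 0.09930 ≈ 11.1 µg/mL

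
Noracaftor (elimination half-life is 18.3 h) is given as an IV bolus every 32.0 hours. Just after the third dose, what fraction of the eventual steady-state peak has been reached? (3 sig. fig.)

k = ln 2 / 18.3 = 0.03788 h⁻¹
f_n = 1 − e^(−nkτ) = 1 − e^(−3 × 0.03788 × 32.0) = 1 − e^(−3.636) = 1 − 0.02635 ≈ 0.974

0.974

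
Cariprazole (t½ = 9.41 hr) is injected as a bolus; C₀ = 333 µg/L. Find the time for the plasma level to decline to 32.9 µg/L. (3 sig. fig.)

31.4 hours

k = ln 2 / 9.41 = 0.07366 hr⁻¹
C(t) = C₀ e^(−kt)  ⇒  t = ln(C₀/C) / k
t = ln(333/32.9) / 0.07366 = 2.315 / 0.07366 ≈ 31.4 hours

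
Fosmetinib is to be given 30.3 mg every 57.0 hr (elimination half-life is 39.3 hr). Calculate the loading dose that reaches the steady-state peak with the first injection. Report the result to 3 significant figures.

k = ln 2 / 39.3 = 0.01764 hr⁻¹
Accumulation ratio R = 1 / (1 − e^(−kτ)) = 1 / (1 − e^(−0.01764×57.0)) = 1 / (1 − 0.3659) = 1.577
Loading dose = maintenance dose × R = 30.3 × 1.577 ≈ 47.8 mg

47.8 mg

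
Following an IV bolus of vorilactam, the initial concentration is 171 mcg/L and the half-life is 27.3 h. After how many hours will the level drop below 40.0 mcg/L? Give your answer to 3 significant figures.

k = ln 2 / 27.3 = 0.02539 h⁻¹
C(t) = C₀ e^(−kt)  ⇒  t = ln(C₀/C) / k
t = ln(171/40.0) / 0.02539 = 1.453 / 0.02539 ≈ 57.2 hours

57.2 hours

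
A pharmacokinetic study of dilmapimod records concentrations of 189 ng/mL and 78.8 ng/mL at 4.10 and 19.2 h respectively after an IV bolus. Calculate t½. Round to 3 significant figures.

12.0 hours

k = ln(C₁/C₂) / (t₂ − t₁) = ln(189/78.8) / (19.2 − 4.10)
  = 0.8748 / 15.10 = 0.05794 h⁻¹
t½ = ln 2 / k = ln 2 / 0.05794 ≈ 12.0 hours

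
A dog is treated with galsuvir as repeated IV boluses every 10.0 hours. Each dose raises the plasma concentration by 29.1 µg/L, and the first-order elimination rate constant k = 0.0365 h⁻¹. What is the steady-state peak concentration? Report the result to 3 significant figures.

95.2 µg/L

Fraction remaining after one interval: e^(−kτ) = e^(−0.03650 × 10.0) = 0.6942
R = 1 / (1 − 0.6942) = 3.270
Css,max = 29.1 × 3.270 ≈ 95.2 µg/L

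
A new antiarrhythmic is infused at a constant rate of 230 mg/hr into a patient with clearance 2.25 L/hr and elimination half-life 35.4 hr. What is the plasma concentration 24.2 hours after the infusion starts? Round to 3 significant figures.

Css = rate / CL = 230 / 2.25 = 102.2 mg/L
k = ln 2 / 35.4 = 0.01958 hr⁻¹
C(t) = Css (1 − e^(−kt)) = 102.2 × (1 − e^(−0.4738)) = 102.2 × 0.3774 ≈ 38.6 mg/L

38.6 mg/L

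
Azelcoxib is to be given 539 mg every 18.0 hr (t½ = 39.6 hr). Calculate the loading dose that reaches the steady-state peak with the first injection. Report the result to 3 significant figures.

1990 mg

k = ln 2 / 39.6 = 0.01750 hr⁻¹
Accumulation ratio R = 1 / (1 − e^(−kτ)) = 1 / (1 − e^(−0.01750×18.0)) = 1 / (1 − 0.7297) = 3.700
Loading dose = maintenance dose × R = 539 × 3.700 ≈ 1990 mg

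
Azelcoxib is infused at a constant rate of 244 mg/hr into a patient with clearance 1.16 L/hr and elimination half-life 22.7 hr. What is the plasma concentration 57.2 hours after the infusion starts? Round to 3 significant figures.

Css = rate / CL = 244 / 1.16 = 210.3 mg/L
k = ln 2 / 22.7 = 0.03054 hr⁻¹
C(t) = Css (1 − e^(−kt)) = 210.3 × (1 − e^(−1.747)) = 210.3 × 0.8256 ≈ 174 mg/L

174 mg/L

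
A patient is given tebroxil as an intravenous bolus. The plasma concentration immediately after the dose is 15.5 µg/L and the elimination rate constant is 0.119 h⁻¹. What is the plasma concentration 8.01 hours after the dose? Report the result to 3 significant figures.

5.98 µg/L

C(t) = C₀ e^(−kt) = 15.5 × e^(−0.1190 × 8.01) = 15.5 × e^(−0.9532) = 15.5 × 0.3855 ≈ 5.98 µg/L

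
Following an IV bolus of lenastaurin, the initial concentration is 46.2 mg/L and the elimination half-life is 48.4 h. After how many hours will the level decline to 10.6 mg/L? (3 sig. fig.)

103 hours

k = ln 2 / 48.4 = 0.01432 h⁻¹
C(t) = C₀ e^(−kt)  ⇒  t = ln(C₀/C) / k
t = ln(46.2/10.6) / 0.01432 = 1.472 / 0.01432 ≈ 103 hours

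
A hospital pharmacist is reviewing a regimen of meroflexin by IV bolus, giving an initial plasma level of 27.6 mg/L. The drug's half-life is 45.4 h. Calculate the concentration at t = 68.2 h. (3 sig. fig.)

9.74 mg/L

k = ln 2 / 45.4 = 0.01527 h⁻¹
C(t) = C₀ e^(−kt) = 27.6 × e^(−0.01527 × 68.2) = 27.6 × e^(−1.041) = 27.6 × 0.3530 ≈ 9.74 mg/L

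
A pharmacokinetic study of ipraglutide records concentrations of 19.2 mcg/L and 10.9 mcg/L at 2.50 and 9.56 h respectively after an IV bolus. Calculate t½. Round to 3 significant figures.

8.64 hours

k = ln(C₁/C₂) / (t₂ − t₁) = ln(19.2/10.9) / (9.56 − 2.50)
  = 0.5661 / 7.060 = 0.08019 h⁻¹
t½ = ln 2 / k = ln 2 / 0.08019 ≈ 8.64 hours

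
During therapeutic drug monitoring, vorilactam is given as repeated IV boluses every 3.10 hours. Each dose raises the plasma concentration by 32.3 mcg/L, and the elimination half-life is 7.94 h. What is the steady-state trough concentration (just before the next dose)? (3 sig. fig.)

k = ln 2 / 7.94 = 0.08730 h⁻¹
Fraction remaining after one interval: e^(−kτ) = e^(−0.08730 × 3.10) = 0.7629
R = 1 / (1 − 0.7629) = 4.218
Css,max = 32.3 × 4.218 = 136.2 mcg/L
Css,min = Css,max × e^(−kτ) = 136.2 × 0.7629 ≈ 104 mcg/L

104 mcg/L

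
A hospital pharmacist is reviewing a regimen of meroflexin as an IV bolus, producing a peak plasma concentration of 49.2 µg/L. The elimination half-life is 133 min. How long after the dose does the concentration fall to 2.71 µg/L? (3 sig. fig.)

k = ln 2 / 133 = 0.005212 min⁻¹
C(t) = C₀ e^(−kt)  ⇒  t = ln(C₀/C) / k
t = ln(49.2/2.71) / 0.005212 = 2.899 / 0.005212 ≈ 556 minutes

556 minutes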